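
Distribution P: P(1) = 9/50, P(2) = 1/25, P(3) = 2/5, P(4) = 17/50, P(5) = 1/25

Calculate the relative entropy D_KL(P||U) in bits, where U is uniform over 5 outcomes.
0.4472 bits

U(i) = 1/5 for all i

D_KL(P||U) = Σ P(x) log₂(P(x) / (1/5))
           = Σ P(x) log₂(P(x)) + log₂(5)
           = log₂(5) - H(P)

H(P) = -Σ P(x) log₂(P(x)):
  -P(1)·log₂(P(1)) = -(9/50)·log₂(9/50) = 0.44531
  -P(2)·log₂(P(2)) = -(1/25)·log₂(1/25) = 0.18575
  -P(3)·log₂(P(3)) = -(2/5)·log₂(2/5) = 0.52877
  -P(4)·log₂(P(4)) = -(17/50)·log₂(17/50) = 0.52917
  -P(5)·log₂(P(5)) = -(1/25)·log₂(1/25) = 0.18575
H(P) = 0.44531 + 0.18575 + 0.52877 + 0.52917 + 0.18575 = 1.87475 bits

log₂(5) = 2.32193 bits

D_KL(P||U) = 2.32193 - 1.87475 = 0.44718 ≈ 0.4472 bits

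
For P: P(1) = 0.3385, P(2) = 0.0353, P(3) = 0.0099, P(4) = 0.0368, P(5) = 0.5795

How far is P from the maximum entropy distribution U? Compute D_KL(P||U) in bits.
0.9253 bits

U(i) = 1/5 for all i

D_KL(P||U) = Σ P(x) log₂(P(x) / (1/5))
           = Σ P(x) log₂(P(x)) + log₂(5)
           = log₂(5) - H(P)

H(P) = -Σ P(x) log₂(P(x)):
  -P(1)·log₂(P(1)) = -(0.3385)·log₂(0.3385) = 0.52900
  -P(2)·log₂(P(2)) = -(0.0353)·log₂(0.0353) = 0.17029
  -P(3)·log₂(P(3)) = -(0.0099)·log₂(0.0099) = 0.06592
  -P(4)·log₂(P(4)) = -(0.0368)·log₂(0.0368) = 0.17532
  -P(5)·log₂(P(5)) = -(0.5795)·log₂(0.5795) = 0.45614
H(P) = 0.52900 + 0.17029 + 0.06592 + 0.17532 + 0.45614 = 1.39667 bits

log₂(5) = 2.32193 bits

D_KL(P||U) = 2.32193 - 1.39667 = 0.92526 ≈ 0.9253 bits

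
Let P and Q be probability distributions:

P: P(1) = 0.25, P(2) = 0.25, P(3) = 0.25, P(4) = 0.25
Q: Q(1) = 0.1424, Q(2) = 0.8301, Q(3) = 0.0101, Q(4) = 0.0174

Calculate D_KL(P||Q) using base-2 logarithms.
1.8887 bits

D_KL(P||Q) = Σ P(x) log₂(P(x)/Q(x))

Computing term by term:
  P(1)·log₂(P(1)/Q(1)) = 0.25·log₂(0.25/0.1424) = 0.20299
  P(2)·log₂(P(2)/Q(2)) = 0.25·log₂(0.25/0.8301) = -0.43284
  P(3)·log₂(P(3)/Q(3)) = 0.25·log₂(0.25/0.0101) = 1.15738
  P(4)·log₂(P(4)/Q(4)) = 0.25·log₂(0.25/0.0174) = 0.96119

D_KL(P||Q) = 0.20299 - 0.43284 + 1.15738 + 0.96119 = 1.88872 ≈ 1.8887 bits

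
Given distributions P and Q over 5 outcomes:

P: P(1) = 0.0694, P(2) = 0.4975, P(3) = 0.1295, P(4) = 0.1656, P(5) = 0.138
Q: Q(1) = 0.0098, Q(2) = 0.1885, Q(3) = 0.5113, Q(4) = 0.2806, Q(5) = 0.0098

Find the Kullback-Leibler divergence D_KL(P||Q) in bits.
1.0366 bits

D_KL(P||Q) = Σ P(x) log₂(P(x)/Q(x))

Computing term by term:
  P(1)·log₂(P(1)/Q(1)) = 0.0694·log₂(0.0694/0.0098) = 0.19599
  P(2)·log₂(P(2)/Q(2)) = 0.4975·log₂(0.4975/0.1885) = 0.69657
  P(3)·log₂(P(3)/Q(3)) = 0.1295·log₂(0.1295/0.5113) = -0.25657
  P(4)·log₂(P(4)/Q(4)) = 0.1656·log₂(0.1656/0.2806) = -0.12599
  P(5)·log₂(P(5)/Q(5)) = 0.138·log₂(0.138/0.0098) = 0.52657

D_KL(P||Q) = 0.19599 + 0.69657 - 0.25657 - 0.12599 + 0.52657 = 1.03657 ≈ 1.0366 bits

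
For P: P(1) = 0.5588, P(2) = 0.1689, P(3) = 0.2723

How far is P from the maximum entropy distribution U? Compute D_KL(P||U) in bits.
0.1714 bits

U(i) = 1/3 for all i

D_KL(P||U) = Σ P(x) log₂(P(x) / (1/3))
           = Σ P(x) log₂(P(x)) + log₂(3)
           = log₂(3) - H(P)

H(P) = -Σ P(x) log₂(P(x)):
  -P(1)·log₂(P(1)) = -(0.5588)·log₂(0.5588) = 0.46917
  -P(2)·log₂(P(2)) = -(0.1689)·log₂(0.1689) = 0.43336
  -P(3)·log₂(P(3)) = -(0.2723)·log₂(0.2723) = 0.51103
H(P) = 0.46917 + 0.43336 + 0.51103 = 1.41356 bits

log₂(3) = 1.58496 bits

D_KL(P||U) = 1.58496 - 1.41356 = 0.17140 ≈ 0.1714 bits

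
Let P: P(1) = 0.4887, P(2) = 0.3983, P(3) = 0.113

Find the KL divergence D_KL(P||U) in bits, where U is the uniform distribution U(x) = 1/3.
0.1957 bits

U(i) = 1/3 for all i

D_KL(P||U) = Σ P(x) log₂(P(x) / (1/3))
           = Σ P(x) log₂(P(x)) + log₂(3)
           = log₂(3) - H(P)

H(P) = -Σ P(x) log₂(P(x)):
  -P(1)·log₂(P(1)) = -(0.4887)·log₂(0.4887) = 0.50482
  -P(2)·log₂(P(2)) = -(0.3983)·log₂(0.3983) = 0.52897
  -P(3)·log₂(P(3)) = -(0.113)·log₂(0.113) = 0.35545
H(P) = 0.50482 + 0.52897 + 0.35545 = 1.38924 bits

log₂(3) = 1.58496 bits

D_KL(P||U) = 1.58496 - 1.38924 = 0.19572 ≈ 0.1957 bits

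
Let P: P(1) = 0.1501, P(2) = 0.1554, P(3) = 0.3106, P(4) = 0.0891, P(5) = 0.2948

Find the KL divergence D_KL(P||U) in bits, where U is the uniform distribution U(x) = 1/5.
0.1396 bits

U(i) = 1/5 for all i

D_KL(P||U) = Σ P(x) log₂(P(x) / (1/5))
           = Σ P(x) log₂(P(x)) + log₂(5)
           = log₂(5) - H(P)

H(P) = -Σ P(x) log₂(P(x)):
  -P(1)·log₂(P(1)) = -(0.1501)·log₂(0.1501) = 0.41067
  -P(2)·log₂(P(2)) = -(0.1554)·log₂(0.1554) = 0.41740
  -P(3)·log₂(P(3)) = -(0.3106)·log₂(0.3106) = 0.52394
  -P(4)·log₂(P(4)) = -(0.0891)·log₂(0.0891) = 0.31082
  -P(5)·log₂(P(5)) = -(0.2948)·log₂(0.2948) = 0.51949
H(P) = 0.41067 + 0.41740 + 0.52394 + 0.31082 + 0.51949 = 2.18232 bits

log₂(5) = 2.32193 bits

D_KL(P||U) = 2.32193 - 2.18232 = 0.13961 ≈ 0.1396 bits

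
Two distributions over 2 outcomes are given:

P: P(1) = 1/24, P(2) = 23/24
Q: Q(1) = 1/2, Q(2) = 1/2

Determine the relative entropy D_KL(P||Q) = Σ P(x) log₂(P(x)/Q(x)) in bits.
0.7501 bits

D_KL(P||Q) = Σ P(x) log₂(P(x)/Q(x))

Computing term by term:
  P(1)·log₂(P(1)/Q(1)) = (1/24)·log₂((1/24)/(1/2)) = -0.14937
  P(2)·log₂(P(2)/Q(2)) = (23/24)·log₂((23/24)/(1/2)) = 0.89949

D_KL(P||Q) = -0.14937 + 0.89949 = 0.75012 ≈ 0.7501 bits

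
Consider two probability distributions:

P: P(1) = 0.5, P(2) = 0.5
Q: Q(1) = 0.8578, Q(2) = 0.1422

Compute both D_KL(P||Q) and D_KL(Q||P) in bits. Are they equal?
D_KL(P||Q) = 0.5176 bits, D_KL(Q||P) = 0.4100 bits. No, they are not equal.

D_KL(P||Q) = Σ P(x) log₂(P(x)/Q(x))

Computing term by term:
  P(1)·log₂(P(1)/Q(1)) = 0.5·log₂(0.5/0.8578) = -0.38936
  P(2)·log₂(P(2)/Q(2)) = 0.5·log₂(0.5/0.1422) = 0.90700

D_KL(P||Q) = -0.38936 + 0.90700 = 0.51764 ≈ 0.5176 bits

D_KL(Q||P) = Σ Q(x) log₂(Q(x)/P(x))

Computing term by term:
  Q(1)·log₂(Q(1)/P(1)) = 0.8578·log₂(0.8578/0.5) = 0.66798
  Q(2)·log₂(Q(2)/P(2)) = 0.1422·log₂(0.1422/0.5) = -0.25795

D_KL(Q||P) = 0.66798 - 0.25795 = 0.41003 ≈ 0.4100 bits

These are NOT equal (difference: 0.1076 bits). KL divergence is asymmetric: D_KL(P||Q) ≠ D_KL(Q||P) in general.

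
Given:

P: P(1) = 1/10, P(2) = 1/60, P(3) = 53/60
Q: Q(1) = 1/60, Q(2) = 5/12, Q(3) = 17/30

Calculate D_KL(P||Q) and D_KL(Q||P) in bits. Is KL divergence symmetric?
D_KL(P||Q) = 0.7468 bits, D_KL(Q||P) = 1.5289 bits. No, KL divergence is not symmetric.

D_KL(P||Q) = Σ P(x) log₂(P(x)/Q(x))

Computing term by term:
  P(1)·log₂(P(1)/Q(1)) = (1/10)·log₂((1/10)/(1/60)) = 0.25850
  P(2)·log₂(P(2)/Q(2)) = (1/60)·log₂((1/60)/(5/12)) = -0.07740
  P(3)·log₂(P(3)/Q(3)) = (53/60)·log₂((53/60)/(17/30)) = 0.56574

D_KL(P||Q) = 0.25850 - 0.07740 + 0.56574 = 0.74684 ≈ 0.7468 bits

D_KL(Q||P) = Σ Q(x) log₂(Q(x)/P(x))

Computing term by term:
  Q(1)·log₂(Q(1)/P(1)) = (1/60)·log₂((1/60)/(1/10)) = -0.04308
  Q(2)·log₂(Q(2)/P(2)) = (5/12)·log₂((5/12)/(1/60)) = 1.93494
  Q(3)·log₂(Q(3)/P(3)) = (17/30)·log₂((17/30)/(53/60)) = -0.36293

D_KL(Q||P) = -0.04308 + 1.93494 - 0.36293 = 1.52893 ≈ 1.5289 bits

These are NOT equal (difference: 0.7821 bits). KL divergence is asymmetric: D_KL(P||Q) ≠ D_KL(Q||P) in general.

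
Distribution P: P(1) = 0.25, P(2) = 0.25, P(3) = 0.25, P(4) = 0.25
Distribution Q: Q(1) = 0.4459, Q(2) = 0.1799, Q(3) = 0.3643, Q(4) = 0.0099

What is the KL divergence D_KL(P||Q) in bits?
0.9388 bits

D_KL(P||Q) = Σ P(x) log₂(P(x)/Q(x))

Computing term by term:
  P(1)·log₂(P(1)/Q(1)) = 0.25·log₂(0.25/0.4459) = -0.20870
  P(2)·log₂(P(2)/Q(2)) = 0.25·log₂(0.25/0.1799) = 0.11868
  P(3)·log₂(P(3)/Q(3)) = 0.25·log₂(0.25/0.3643) = -0.13580
  P(4)·log₂(P(4)/Q(4)) = 0.25·log₂(0.25/0.0099) = 1.16459

D_KL(P||Q) = -0.20870 + 0.11868 - 0.13580 + 1.16459 = 0.93877 ≈ 0.9388 bits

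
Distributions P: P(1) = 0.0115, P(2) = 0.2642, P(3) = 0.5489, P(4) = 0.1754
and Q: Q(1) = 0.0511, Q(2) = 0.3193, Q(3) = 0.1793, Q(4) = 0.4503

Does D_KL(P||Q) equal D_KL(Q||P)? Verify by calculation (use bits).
D_KL(P||Q) = 0.5505 bits, D_KL(Q||P) = 0.5203 bits. No — D_KL(P||Q) ≠ D_KL(Q||P) for this pair.

D_KL(P||Q) = Σ P(x) log₂(P(x)/Q(x))

Computing term by term:
  P(1)·log₂(P(1)/Q(1)) = 0.0115·log₂(0.0115/0.0511) = -0.02474
  P(2)·log₂(P(2)/Q(2)) = 0.2642·log₂(0.2642/0.3193) = -0.07220
  P(3)·log₂(P(3)/Q(3)) = 0.5489·log₂(0.5489/0.1793) = 0.88602
  P(4)·log₂(P(4)/Q(4)) = 0.1754·log₂(0.1754/0.4503) = -0.23859

D_KL(P||Q) = -0.02474 - 0.07220 + 0.88602 - 0.23859 = 0.55049 ≈ 0.5505 bits

D_KL(Q||P) = Σ Q(x) log₂(Q(x)/P(x))

Computing term by term:
  Q(1)·log₂(Q(1)/P(1)) = 0.0511·log₂(0.0511/0.0115) = 0.10995
  Q(2)·log₂(Q(2)/P(2)) = 0.3193·log₂(0.3193/0.2642) = 0.08726
  Q(3)·log₂(Q(3)/P(3)) = 0.1793·log₂(0.1793/0.5489) = -0.28942
  Q(4)·log₂(Q(4)/P(4)) = 0.4503·log₂(0.4503/0.1754) = 0.61252

D_KL(Q||P) = 0.10995 + 0.08726 - 0.28942 + 0.61252 = 0.52031 ≈ 0.5203 bits

These are NOT equal (difference: 0.0302 bits). KL divergence is asymmetric: D_KL(P||Q) ≠ D_KL(Q||P) in general.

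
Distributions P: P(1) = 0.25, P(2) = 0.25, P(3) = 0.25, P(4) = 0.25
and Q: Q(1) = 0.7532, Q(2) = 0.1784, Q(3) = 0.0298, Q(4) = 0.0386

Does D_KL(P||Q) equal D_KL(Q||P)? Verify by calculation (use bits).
D_KL(P||Q) = 1.1649 bits, D_KL(Q||P) = 0.9161 bits. No — D_KL(P||Q) ≠ D_KL(Q||P) for this pair.

D_KL(P||Q) = Σ P(x) log₂(P(x)/Q(x))

Computing term by term:
  P(1)·log₂(P(1)/Q(1)) = 0.25·log₂(0.25/0.7532) = -0.39778
  P(2)·log₂(P(2)/Q(2)) = 0.25·log₂(0.25/0.1784) = 0.12170
  P(3)·log₂(P(3)/Q(3)) = 0.25·log₂(0.25/0.0298) = 0.76714
  P(4)·log₂(P(4)/Q(4)) = 0.25·log₂(0.25/0.0386) = 0.67381

D_KL(P||Q) = -0.39778 + 0.12170 + 0.76714 + 0.67381 = 1.16487 ≈ 1.1649 bits

D_KL(Q||P) = Σ Q(x) log₂(Q(x)/P(x))

Computing term by term:
  Q(1)·log₂(Q(1)/P(1)) = 0.7532·log₂(0.7532/0.25) = 1.19842
  Q(2)·log₂(Q(2)/P(2)) = 0.1784·log₂(0.1784/0.25) = -0.08685
  Q(3)·log₂(Q(3)/P(3)) = 0.0298·log₂(0.0298/0.25) = -0.09144
  Q(4)·log₂(Q(4)/P(4)) = 0.0386·log₂(0.0386/0.25) = -0.10404

D_KL(Q||P) = 1.19842 - 0.08685 - 0.09144 - 0.10404 = 0.91609 ≈ 0.9161 bits

These are NOT equal (difference: 0.2488 bits). KL divergence is asymmetric: D_KL(P||Q) ≠ D_KL(Q||P) in general.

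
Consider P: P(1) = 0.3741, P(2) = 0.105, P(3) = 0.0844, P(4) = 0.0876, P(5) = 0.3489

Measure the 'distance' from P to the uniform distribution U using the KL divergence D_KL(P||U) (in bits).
0.3111 bits

U(i) = 1/5 for all i

D_KL(P||U) = Σ P(x) log₂(P(x) / (1/5))
           = Σ P(x) log₂(P(x)) + log₂(5)
           = log₂(5) - H(P)

H(P) = -Σ P(x) log₂(P(x)):
  -P(1)·log₂(P(1)) = -(0.3741)·log₂(0.3741) = 0.53066
  -P(2)·log₂(P(2)) = -(0.105)·log₂(0.105) = 0.34141
  -P(3)·log₂(P(3)) = -(0.0844)·log₂(0.0844) = 0.30102
  -P(4)·log₂(P(4)) = -(0.0876)·log₂(0.0876) = 0.30773
  -P(5)·log₂(P(5)) = -(0.3489)·log₂(0.3489) = 0.53002
H(P) = 0.53066 + 0.34141 + 0.30102 + 0.30773 + 0.53002 = 2.01084 bits

log₂(5) = 2.32193 bits

D_KL(P||U) = 2.32193 - 2.01084 = 0.31109 ≈ 0.3111 bits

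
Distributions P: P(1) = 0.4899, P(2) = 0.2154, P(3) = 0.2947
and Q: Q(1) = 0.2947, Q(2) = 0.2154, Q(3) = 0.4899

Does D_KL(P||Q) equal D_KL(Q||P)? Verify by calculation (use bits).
D_KL(P||Q) = 0.1431 bits, D_KL(Q||P) = 0.1431 bits. Yes — for this pair D_KL(P||Q) = D_KL(Q||P).

D_KL(P||Q) = Σ P(x) log₂(P(x)/Q(x))

Computing term by term:
  P(1)·log₂(P(1)/Q(1)) = 0.4899·log₂(0.4899/0.2947) = 0.35921
  P(2)·log₂(P(2)/Q(2)) = 0.2154·log₂(0.2154/0.2154) = 0.00000
  P(3)·log₂(P(3)/Q(3)) = 0.2947·log₂(0.2947/0.4899) = -0.21609

D_KL(P||Q) = 0.35921 + 0.00000 - 0.21609 = 0.14312 ≈ 0.1431 bits

D_KL(Q||P) = Σ Q(x) log₂(Q(x)/P(x))

Computing term by term:
  Q(1)·log₂(Q(1)/P(1)) = 0.2947·log₂(0.2947/0.4899) = -0.21609
  Q(2)·log₂(Q(2)/P(2)) = 0.2154·log₂(0.2154/0.2154) = 0.00000
  Q(3)·log₂(Q(3)/P(3)) = 0.4899·log₂(0.4899/0.2947) = 0.35921

D_KL(Q||P) = -0.21609 + 0.00000 + 0.35921 = 0.14312 ≈ 0.1431 bits

These ARE equal here. Q is P with outcomes relabeled (Q(1) = P(3), Q(3) = P(1)) by a relabeling that is its own inverse, so the two sums contain exactly the same terms in a different order. This is a special case — KL divergence is not symmetric in general: D_KL(P||Q) ≠ D_KL(Q||P) for most P, Q.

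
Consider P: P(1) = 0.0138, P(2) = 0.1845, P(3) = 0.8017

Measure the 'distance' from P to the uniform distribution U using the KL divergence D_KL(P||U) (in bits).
0.7942 bits

U(i) = 1/3 for all i

D_KL(P||U) = Σ P(x) log₂(P(x) / (1/3))
           = Σ P(x) log₂(P(x)) + log₂(3)
           = log₂(3) - H(P)

H(P) = -Σ P(x) log₂(P(x)):
  -P(1)·log₂(P(1)) = -(0.0138)·log₂(0.0138) = 0.08527
  -P(2)·log₂(P(2)) = -(0.1845)·log₂(0.1845) = 0.44987
  -P(3)·log₂(P(3)) = -(0.8017)·log₂(0.8017) = 0.25563
H(P) = 0.08527 + 0.44987 + 0.25563 = 0.79077 bits

log₂(3) = 1.58496 bits

D_KL(P||U) = 1.58496 - 0.79077 = 0.79419 ≈ 0.7942 bits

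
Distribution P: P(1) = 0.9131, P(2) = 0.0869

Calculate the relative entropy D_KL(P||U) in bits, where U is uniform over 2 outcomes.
0.5740 bits

U(i) = 1/2 for all i

D_KL(P||U) = Σ P(x) log₂(P(x) / (1/2))
           = Σ P(x) log₂(P(x)) + log₂(2)
           = log₂(2) - H(P)

H(P) = -Σ P(x) log₂(P(x)):
  -P(1)·log₂(P(1)) = -(0.9131)·log₂(0.9131) = 0.11976
  -P(2)·log₂(P(2)) = -(0.0869)·log₂(0.0869) = 0.30628
H(P) = 0.11976 + 0.30628 = 0.42604 bits

log₂(2) = 1.00000 bits

D_KL(P||U) = 1.00000 - 0.42604 = 0.57396 ≈ 0.5740 bits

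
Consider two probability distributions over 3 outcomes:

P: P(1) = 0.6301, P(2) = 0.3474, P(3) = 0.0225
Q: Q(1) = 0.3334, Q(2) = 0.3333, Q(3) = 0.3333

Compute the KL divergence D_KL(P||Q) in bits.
0.5119 bits

D_KL(P||Q) = Σ P(x) log₂(P(x)/Q(x))

Computing term by term:
  P(1)·log₂(P(1)/Q(1)) = 0.6301·log₂(0.6301/0.3334) = 0.57864
  P(2)·log₂(P(2)/Q(2)) = 0.3474·log₂(0.3474/0.3333) = 0.02077
  P(3)·log₂(P(3)/Q(3)) = 0.0225·log₂(0.0225/0.3333) = -0.08750

D_KL(P||Q) = 0.57864 + 0.02077 - 0.08750 = 0.51191 ≈ 0.5119 bits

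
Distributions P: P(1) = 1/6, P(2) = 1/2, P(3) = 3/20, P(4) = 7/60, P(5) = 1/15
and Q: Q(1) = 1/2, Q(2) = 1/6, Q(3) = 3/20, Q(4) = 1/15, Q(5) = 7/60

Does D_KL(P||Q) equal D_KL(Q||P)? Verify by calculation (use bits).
D_KL(P||Q) = 0.5687 bits, D_KL(Q||P) = 0.5687 bits. Yes — for this pair D_KL(P||Q) = D_KL(Q||P).

D_KL(P||Q) = Σ P(x) log₂(P(x)/Q(x))

Computing term by term:
  P(1)·log₂(P(1)/Q(1)) = (1/6)·log₂((1/6)/(1/2)) = -0.26416
  P(2)·log₂(P(2)/Q(2)) = (1/2)·log₂((1/2)/(1/6)) = 0.79248
  P(3)·log₂(P(3)/Q(3)) = (3/20)·log₂((3/20)/(3/20)) = 0.00000
  P(4)·log₂(P(4)/Q(4)) = (7/60)·log₂((7/60)/(1/15)) = 0.09419
  P(5)·log₂(P(5)/Q(5)) = (1/15)·log₂((1/15)/(7/60)) = -0.05382

D_KL(P||Q) = -0.26416 + 0.79248 + 0.00000 + 0.09419 - 0.05382 = 0.56869 ≈ 0.5687 bits

D_KL(Q||P) = Σ Q(x) log₂(Q(x)/P(x))

Computing term by term:
  Q(1)·log₂(Q(1)/P(1)) = (1/2)·log₂((1/2)/(1/6)) = 0.79248
  Q(2)·log₂(Q(2)/P(2)) = (1/6)·log₂((1/6)/(1/2)) = -0.26416
  Q(3)·log₂(Q(3)/P(3)) = (3/20)·log₂((3/20)/(3/20)) = 0.00000
  Q(4)·log₂(Q(4)/P(4)) = (1/15)·log₂((1/15)/(7/60)) = -0.05382
  Q(5)·log₂(Q(5)/P(5)) = (7/60)·log₂((7/60)/(1/15)) = 0.09419

D_KL(Q||P) = 0.79248 - 0.26416 + 0.00000 - 0.05382 + 0.09419 = 0.56869 ≈ 0.5687 bits

These ARE equal here. Q is P with outcomes relabeled (Q(1) = P(2), Q(2) = P(1), Q(4) = P(5), Q(5) = P(4)) by a relabeling that is its own inverse, so the two sums contain exactly the same terms in a different order. This is a special case — KL divergence is not symmetric in general: D_KL(P||Q) ≠ D_KL(Q||P) for most P, Q.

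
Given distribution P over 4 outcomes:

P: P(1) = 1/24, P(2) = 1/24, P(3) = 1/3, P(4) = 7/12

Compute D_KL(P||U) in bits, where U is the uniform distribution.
0.6360 bits

U(i) = 1/4 for all i

D_KL(P||U) = Σ P(x) log₂(P(x) / (1/4))
           = Σ P(x) log₂(P(x)) + log₂(4)
           = log₂(4) - H(P)

H(P) = -Σ P(x) log₂(P(x)):
  -P(1)·log₂(P(1)) = -(1/24)·log₂(1/24) = 0.19104
  -P(2)·log₂(P(2)) = -(1/24)·log₂(1/24) = 0.19104
  -P(3)·log₂(P(3)) = -(1/3)·log₂(1/3) = 0.52832
  -P(4)·log₂(P(4)) = -(7/12)·log₂(7/12) = 0.45360
H(P) = 0.19104 + 0.19104 + 0.52832 + 0.45360 = 1.36400 bits

log₂(4) = 2.00000 bits

D_KL(P||U) = 2.00000 - 1.36400 = 0.63600 ≈ 0.6360 bits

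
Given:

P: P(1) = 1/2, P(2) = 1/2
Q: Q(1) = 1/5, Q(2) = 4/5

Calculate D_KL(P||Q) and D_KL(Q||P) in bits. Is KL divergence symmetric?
D_KL(P||Q) = 0.3219 bits, D_KL(Q||P) = 0.2781 bits. No, KL divergence is not symmetric.

D_KL(P||Q) = Σ P(x) log₂(P(x)/Q(x))

Computing term by term:
  P(1)·log₂(P(1)/Q(1)) = (1/2)·log₂((1/2)/(1/5)) = 0.66096
  P(2)·log₂(P(2)/Q(2)) = (1/2)·log₂((1/2)/(4/5)) = -0.33904

D_KL(P||Q) = 0.66096 - 0.33904 = 0.32192 ≈ 0.3219 bits

D_KL(Q||P) = Σ Q(x) log₂(Q(x)/P(x))

Computing term by term:
  Q(1)·log₂(Q(1)/P(1)) = (1/5)·log₂((1/5)/(1/2)) = -0.26439
  Q(2)·log₂(Q(2)/P(2)) = (4/5)·log₂((4/5)/(1/2)) = 0.54246

D_KL(Q||P) = -0.26439 + 0.54246 = 0.27807 ≈ 0.2781 bits

These are NOT equal (difference: 0.0438 bits). KL divergence is asymmetric: D_KL(P||Q) ≠ D_KL(Q||P) in general.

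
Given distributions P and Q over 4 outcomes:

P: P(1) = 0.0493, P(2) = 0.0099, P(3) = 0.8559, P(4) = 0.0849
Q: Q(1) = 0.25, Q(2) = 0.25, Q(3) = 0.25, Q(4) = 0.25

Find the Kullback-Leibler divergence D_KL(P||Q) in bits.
1.2258 bits

D_KL(P||Q) = Σ P(x) log₂(P(x)/Q(x))

Computing term by term:
  P(1)·log₂(P(1)/Q(1)) = 0.0493·log₂(0.0493/0.25) = -0.11547
  P(2)·log₂(P(2)/Q(2)) = 0.0099·log₂(0.0099/0.25) = -0.04612
  P(3)·log₂(P(3)/Q(3)) = 0.8559·log₂(0.8559/0.25) = 1.51966
  P(4)·log₂(P(4)/Q(4)) = 0.0849·log₂(0.0849/0.25) = -0.13228

D_KL(P||Q) = -0.11547 - 0.04612 + 1.51966 - 0.13228 = 1.22579 ≈ 1.2258 bits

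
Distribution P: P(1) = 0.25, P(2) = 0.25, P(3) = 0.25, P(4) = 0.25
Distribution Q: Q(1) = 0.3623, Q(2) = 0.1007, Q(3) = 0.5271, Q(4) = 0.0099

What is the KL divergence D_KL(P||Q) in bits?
1.0897 bits

D_KL(P||Q) = Σ P(x) log₂(P(x)/Q(x))

Computing term by term:
  P(1)·log₂(P(1)/Q(1)) = 0.25·log₂(0.25/0.3623) = -0.13381
  P(2)·log₂(P(2)/Q(2)) = 0.25·log₂(0.25/0.1007) = 0.32797
  P(3)·log₂(P(3)/Q(3)) = 0.25·log₂(0.25/0.5271) = -0.26904
  P(4)·log₂(P(4)/Q(4)) = 0.25·log₂(0.25/0.0099) = 1.16459

D_KL(P||Q) = -0.13381 + 0.32797 - 0.26904 + 1.16459 = 1.08971 ≈ 1.0897 bits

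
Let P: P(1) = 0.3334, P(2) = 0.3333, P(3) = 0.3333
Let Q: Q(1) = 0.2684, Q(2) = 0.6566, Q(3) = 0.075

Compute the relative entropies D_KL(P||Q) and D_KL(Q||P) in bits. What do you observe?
D_KL(P||Q) = 0.4955 bits, D_KL(Q||P) = 0.3969 bits. The two directions give different values (D_KL(P||Q) exceeds D_KL(Q||P) by 0.0986 bits): KL divergence is asymmetric.

D_KL(P||Q) = Σ P(x) log₂(P(x)/Q(x))

Computing term by term:
  P(1)·log₂(P(1)/Q(1)) = 0.3334·log₂(0.3334/0.2684) = 0.10431
  P(2)·log₂(P(2)/Q(2)) = 0.3333·log₂(0.3333/0.6566) = -0.32603
  P(3)·log₂(P(3)/Q(3)) = 0.3333·log₂(0.3333/0.075) = 0.71721

D_KL(P||Q) = 0.10431 - 0.32603 + 0.71721 = 0.49549 ≈ 0.4955 bits

D_KL(Q||P) = Σ Q(x) log₂(Q(x)/P(x))

Computing term by term:
  Q(1)·log₂(Q(1)/P(1)) = 0.2684·log₂(0.2684/0.3334) = -0.08397
  Q(2)·log₂(Q(2)/P(2)) = 0.6566·log₂(0.6566/0.3333) = 0.64228
  Q(3)·log₂(Q(3)/P(3)) = 0.075·log₂(0.075/0.3333) = -0.16139

D_KL(Q||P) = -0.08397 + 0.64228 - 0.16139 = 0.39692 ≈ 0.3969 bits

These are NOT equal (difference: 0.0986 bits). KL divergence is asymmetric: D_KL(P||Q) ≠ D_KL(Q||P) in general.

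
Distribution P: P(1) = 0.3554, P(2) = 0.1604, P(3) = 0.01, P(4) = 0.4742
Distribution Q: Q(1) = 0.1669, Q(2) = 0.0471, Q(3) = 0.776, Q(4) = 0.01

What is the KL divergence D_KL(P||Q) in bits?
3.2484 bits

D_KL(P||Q) = Σ P(x) log₂(P(x)/Q(x))

Computing term by term:
  P(1)·log₂(P(1)/Q(1)) = 0.3554·log₂(0.3554/0.1669) = 0.38755
  P(2)·log₂(P(2)/Q(2)) = 0.1604·log₂(0.1604/0.0471) = 0.28357
  P(3)·log₂(P(3)/Q(3)) = 0.01·log₂(0.01/0.776) = -0.06278
  P(4)·log₂(P(4)/Q(4)) = 0.4742·log₂(0.4742/0.01) = 2.64007

D_KL(P||Q) = 0.38755 + 0.28357 - 0.06278 + 2.64007 = 3.24841 ≈ 3.2484 bits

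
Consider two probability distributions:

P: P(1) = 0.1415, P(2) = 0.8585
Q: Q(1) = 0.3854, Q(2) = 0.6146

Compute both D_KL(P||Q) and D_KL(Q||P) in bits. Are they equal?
D_KL(P||Q) = 0.2094 bits, D_KL(Q||P) = 0.2608 bits. No, they are not equal.

D_KL(P||Q) = Σ P(x) log₂(P(x)/Q(x))

Computing term by term:
  P(1)·log₂(P(1)/Q(1)) = 0.1415·log₂(0.1415/0.3854) = -0.20455
  P(2)·log₂(P(2)/Q(2)) = 0.8585·log₂(0.8585/0.6146) = 0.41394

D_KL(P||Q) = -0.20455 + 0.41394 = 0.20939 ≈ 0.2094 bits

D_KL(Q||P) = Σ Q(x) log₂(Q(x)/P(x))

Computing term by term:
  Q(1)·log₂(Q(1)/P(1)) = 0.3854·log₂(0.3854/0.1415) = 0.55712
  Q(2)·log₂(Q(2)/P(2)) = 0.6146·log₂(0.6146/0.8585) = -0.29634

D_KL(Q||P) = 0.55712 - 0.29634 = 0.26078 ≈ 0.2608 bits

These are NOT equal (difference: 0.0514 bits). KL divergence is asymmetric: D_KL(P||Q) ≠ D_KL(Q||P) in general.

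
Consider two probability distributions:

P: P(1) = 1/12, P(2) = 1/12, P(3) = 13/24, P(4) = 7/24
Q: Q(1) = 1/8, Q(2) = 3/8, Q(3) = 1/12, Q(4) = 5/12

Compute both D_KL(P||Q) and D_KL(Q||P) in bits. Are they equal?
D_KL(P||Q) = 1.0831 bits, D_KL(Q||P) = 0.8762 bits. No, they are not equal.

D_KL(P||Q) = Σ P(x) log₂(P(x)/Q(x))

Computing term by term:
  P(1)·log₂(P(1)/Q(1)) = (1/12)·log₂((1/12)/(1/8)) = -0.04875
  P(2)·log₂(P(2)/Q(2)) = (1/12)·log₂((1/12)/(3/8)) = -0.18083
  P(3)·log₂(P(3)/Q(3)) = (13/24)·log₂((13/24)/(1/12)) = 1.46274
  P(4)·log₂(P(4)/Q(4)) = (7/24)·log₂((7/24)/(5/12)) = -0.15008

D_KL(P||Q) = -0.04875 - 0.18083 + 1.46274 - 0.15008 = 1.08308 ≈ 1.0831 bits

D_KL(Q||P) = Σ Q(x) log₂(Q(x)/P(x))

Computing term by term:
  Q(1)·log₂(Q(1)/P(1)) = (1/8)·log₂((1/8)/(1/12)) = 0.07312
  Q(2)·log₂(Q(2)/P(2)) = (3/8)·log₂((3/8)/(1/12)) = 0.81372
  Q(3)·log₂(Q(3)/P(3)) = (1/12)·log₂((1/12)/(13/24)) = -0.22504
  Q(4)·log₂(Q(4)/P(4)) = (5/12)·log₂((5/12)/(7/24)) = 0.21441

D_KL(Q||P) = 0.07312 + 0.81372 - 0.22504 + 0.21441 = 0.87621 ≈ 0.8762 bits

These are NOT equal (difference: 0.2069 bits). KL divergence is asymmetric: D_KL(P||Q) ≠ D_KL(Q||P) in general.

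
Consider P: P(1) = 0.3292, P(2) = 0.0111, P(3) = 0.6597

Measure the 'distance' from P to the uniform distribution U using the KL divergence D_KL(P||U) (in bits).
0.5893 bits

U(i) = 1/3 for all i

D_KL(P||U) = Σ P(x) log₂(P(x) / (1/3))
           = Σ P(x) log₂(P(x)) + log₂(3)
           = log₂(3) - H(P)

H(P) = -Σ P(x) log₂(P(x)):
  -P(1)·log₂(P(1)) = -(0.3292)·log₂(0.3292) = 0.52770
  -P(2)·log₂(P(2)) = -(0.0111)·log₂(0.0111) = 0.07208
  -P(3)·log₂(P(3)) = -(0.6597)·log₂(0.6597) = 0.39590
H(P) = 0.52770 + 0.07208 + 0.39590 = 0.99568 bits

log₂(3) = 1.58496 bits

D_KL(P||U) = 1.58496 - 0.99568 = 0.58928 ≈ 0.5893 bits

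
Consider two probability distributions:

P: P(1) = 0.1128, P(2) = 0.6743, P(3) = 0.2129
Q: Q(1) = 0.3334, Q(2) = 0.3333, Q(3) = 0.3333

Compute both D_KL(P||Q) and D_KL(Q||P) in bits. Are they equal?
D_KL(P||Q) = 0.3714 bits, D_KL(Q||P) = 0.3980 bits. No, they are not equal.

D_KL(P||Q) = Σ P(x) log₂(P(x)/Q(x))

Computing term by term:
  P(1)·log₂(P(1)/Q(1)) = 0.1128·log₂(0.1128/0.3334) = -0.17636
  P(2)·log₂(P(2)/Q(2)) = 0.6743·log₂(0.6743/0.3333) = 0.68547
  P(3)·log₂(P(3)/Q(3)) = 0.2129·log₂(0.2129/0.3333) = -0.13767

D_KL(P||Q) = -0.17636 + 0.68547 - 0.13767 = 0.37144 ≈ 0.3714 bits

D_KL(Q||P) = Σ Q(x) log₂(Q(x)/P(x))

Computing term by term:
  Q(1)·log₂(Q(1)/P(1)) = 0.3334·log₂(0.3334/0.1128) = 0.52127
  Q(2)·log₂(Q(2)/P(2)) = 0.3333·log₂(0.3333/0.6743) = -0.33882
  Q(3)·log₂(Q(3)/P(3)) = 0.3333·log₂(0.3333/0.2129) = 0.21553

D_KL(Q||P) = 0.52127 - 0.33882 + 0.21553 = 0.39798 ≈ 0.3980 bits

These are NOT equal (difference: 0.0266 bits). KL divergence is asymmetric: D_KL(P||Q) ≠ D_KL(Q||P) in general.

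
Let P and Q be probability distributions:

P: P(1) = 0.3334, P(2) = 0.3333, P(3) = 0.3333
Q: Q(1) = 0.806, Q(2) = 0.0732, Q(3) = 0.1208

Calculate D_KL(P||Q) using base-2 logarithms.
0.7923 bits

D_KL(P||Q) = Σ P(x) log₂(P(x)/Q(x))

Computing term by term:
  P(1)·log₂(P(1)/Q(1)) = 0.3334·log₂(0.3334/0.806) = -0.42459
  P(2)·log₂(P(2)/Q(2)) = 0.3333·log₂(0.3333/0.0732) = 0.72890
  P(3)·log₂(P(3)/Q(3)) = 0.3333·log₂(0.3333/0.1208) = 0.48802

D_KL(P||Q) = -0.42459 + 0.72890 + 0.48802 = 0.79233 ≈ 0.7923 bits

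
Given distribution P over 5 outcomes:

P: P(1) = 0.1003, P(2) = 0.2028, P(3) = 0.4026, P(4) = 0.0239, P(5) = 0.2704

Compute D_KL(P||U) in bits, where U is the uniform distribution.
0.3550 bits

U(i) = 1/5 for all i

D_KL(P||U) = Σ P(x) log₂(P(x) / (1/5))
           = Σ P(x) log₂(P(x)) + log₂(5)
           = log₂(5) - H(P)

H(P) = -Σ P(x) log₂(P(x)):
  -P(1)·log₂(P(1)) = -(0.1003)·log₂(0.1003) = 0.33276
  -P(2)·log₂(P(2)) = -(0.2028)·log₂(0.2028) = 0.46682
  -P(3)·log₂(P(3)) = -(0.4026)·log₂(0.4026) = 0.52845
  -P(4)·log₂(P(4)) = -(0.0239)·log₂(0.0239) = 0.12875
  -P(5)·log₂(P(5)) = -(0.2704)·log₂(0.2704) = 0.51020
H(P) = 0.33276 + 0.46682 + 0.52845 + 0.12875 + 0.51020 = 1.96698 bits

log₂(5) = 2.32193 bits

D_KL(P||U) = 2.32193 - 1.96698 = 0.35495 ≈ 0.3550 bits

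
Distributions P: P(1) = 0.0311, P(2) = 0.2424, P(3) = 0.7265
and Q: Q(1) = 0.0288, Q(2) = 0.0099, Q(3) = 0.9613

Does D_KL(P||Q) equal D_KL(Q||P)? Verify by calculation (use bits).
D_KL(P||Q) = 0.8283 bits, D_KL(Q||P) = 0.3395 bits. No — D_KL(P||Q) ≠ D_KL(Q||P) for this pair.

D_KL(P||Q) = Σ P(x) log₂(P(x)/Q(x))

Computing term by term:
  P(1)·log₂(P(1)/Q(1)) = 0.0311·log₂(0.0311/0.0288) = 0.00345
  P(2)·log₂(P(2)/Q(2)) = 0.2424·log₂(0.2424/0.0099) = 1.11839
  P(3)·log₂(P(3)/Q(3)) = 0.7265·log₂(0.7265/0.9613) = -0.29352

D_KL(P||Q) = 0.00345 + 1.11839 - 0.29352 = 0.82832 ≈ 0.8283 bits

D_KL(Q||P) = Σ Q(x) log₂(Q(x)/P(x))

Computing term by term:
  Q(1)·log₂(Q(1)/P(1)) = 0.0288·log₂(0.0288/0.0311) = -0.00319
  Q(2)·log₂(Q(2)/P(2)) = 0.0099·log₂(0.0099/0.2424) = -0.04568
  Q(3)·log₂(Q(3)/P(3)) = 0.9613·log₂(0.9613/0.7265) = 0.38839

D_KL(Q||P) = -0.00319 - 0.04568 + 0.38839 = 0.33952 ≈ 0.3395 bits

These are NOT equal (difference: 0.4888 bits). KL divergence is asymmetric: D_KL(P||Q) ≠ D_KL(Q||P) in general.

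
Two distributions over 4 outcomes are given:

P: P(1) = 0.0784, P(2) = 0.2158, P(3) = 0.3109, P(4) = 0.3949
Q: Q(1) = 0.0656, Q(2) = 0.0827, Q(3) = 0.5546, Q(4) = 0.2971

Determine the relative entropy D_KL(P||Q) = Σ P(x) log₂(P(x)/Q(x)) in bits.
0.2213 bits

D_KL(P||Q) = Σ P(x) log₂(P(x)/Q(x))

Computing term by term:
  P(1)·log₂(P(1)/Q(1)) = 0.0784·log₂(0.0784/0.0656) = 0.02016
  P(2)·log₂(P(2)/Q(2)) = 0.2158·log₂(0.2158/0.0827) = 0.29861
  P(3)·log₂(P(3)/Q(3)) = 0.3109·log₂(0.3109/0.5546) = -0.25960
  P(4)·log₂(P(4)/Q(4)) = 0.3949·log₂(0.3949/0.2971) = 0.16212

D_KL(P||Q) = 0.02016 + 0.29861 - 0.25960 + 0.16212 = 0.22129 ≈ 0.2213 bits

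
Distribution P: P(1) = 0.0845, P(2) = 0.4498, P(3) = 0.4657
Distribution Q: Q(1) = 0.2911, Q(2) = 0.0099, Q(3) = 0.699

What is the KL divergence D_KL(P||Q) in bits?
2.0528 bits

D_KL(P||Q) = Σ P(x) log₂(P(x)/Q(x))

Computing term by term:
  P(1)·log₂(P(1)/Q(1)) = 0.0845·log₂(0.0845/0.2911) = -0.15079
  P(2)·log₂(P(2)/Q(2)) = 0.4498·log₂(0.4498/0.0099) = 2.47647
  P(3)·log₂(P(3)/Q(3)) = 0.4657·log₂(0.4657/0.699) = -0.27285

D_KL(P||Q) = -0.15079 + 2.47647 - 0.27285 = 2.05283 ≈ 2.0528 bits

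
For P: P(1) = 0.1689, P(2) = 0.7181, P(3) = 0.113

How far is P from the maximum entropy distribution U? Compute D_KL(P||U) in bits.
0.4531 bits

U(i) = 1/3 for all i

D_KL(P||U) = Σ P(x) log₂(P(x) / (1/3))
           = Σ P(x) log₂(P(x)) + log₂(3)
           = log₂(3) - H(P)

H(P) = -Σ P(x) log₂(P(x)):
  -P(1)·log₂(P(1)) = -(0.1689)·log₂(0.1689) = 0.43336
  -P(2)·log₂(P(2)) = -(0.7181)·log₂(0.7181) = 0.34307
  -P(3)·log₂(P(3)) = -(0.113)·log₂(0.113) = 0.35545
H(P) = 0.43336 + 0.34307 + 0.35545 = 1.13188 bits

log₂(3) = 1.58496 bits

D_KL(P||U) = 1.58496 - 1.13188 = 0.45308 ≈ 0.4531 bits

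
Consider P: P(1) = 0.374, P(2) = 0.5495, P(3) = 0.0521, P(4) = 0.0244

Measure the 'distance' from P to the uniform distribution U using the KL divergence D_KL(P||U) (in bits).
0.6419 bits

U(i) = 1/4 for all i

D_KL(P||U) = Σ P(x) log₂(P(x) / (1/4))
           = Σ P(x) log₂(P(x)) + log₂(4)
           = log₂(4) - H(P)

H(P) = -Σ P(x) log₂(P(x)):
  -P(1)·log₂(P(1)) = -(0.374)·log₂(0.374) = 0.53066
  -P(2)·log₂(P(2)) = -(0.5495)·log₂(0.5495) = 0.47466
  -P(3)·log₂(P(3)) = -(0.0521)·log₂(0.0521) = 0.22208
  -P(4)·log₂(P(4)) = -(0.0244)·log₂(0.0244) = 0.13071
H(P) = 0.53066 + 0.47466 + 0.22208 + 0.13071 = 1.35811 bits

log₂(4) = 2.00000 bits

D_KL(P||U) = 2.00000 - 1.35811 = 0.64189 ≈ 0.6419 bits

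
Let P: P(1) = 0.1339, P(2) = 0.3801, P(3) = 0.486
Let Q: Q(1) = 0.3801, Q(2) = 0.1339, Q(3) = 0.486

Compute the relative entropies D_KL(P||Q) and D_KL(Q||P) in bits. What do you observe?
D_KL(P||Q) = 0.3706 bits, D_KL(Q||P) = 0.3706 bits. The two directions give the same value here, because Q is a self-inverse relabeling of P; in general KL divergence is asymmetric.

D_KL(P||Q) = Σ P(x) log₂(P(x)/Q(x))

Computing term by term:
  P(1)·log₂(P(1)/Q(1)) = 0.1339·log₂(0.1339/0.3801) = -0.20155
  P(2)·log₂(P(2)/Q(2)) = 0.3801·log₂(0.3801/0.1339) = 0.57214
  P(3)·log₂(P(3)/Q(3)) = 0.486·log₂(0.486/0.486) = 0.00000

D_KL(P||Q) = -0.20155 + 0.57214 + 0.00000 = 0.37059 ≈ 0.3706 bits

D_KL(Q||P) = Σ Q(x) log₂(Q(x)/P(x))

Computing term by term:
  Q(1)·log₂(Q(1)/P(1)) = 0.3801·log₂(0.3801/0.1339) = 0.57214
  Q(2)·log₂(Q(2)/P(2)) = 0.1339·log₂(0.1339/0.3801) = -0.20155
  Q(3)·log₂(Q(3)/P(3)) = 0.486·log₂(0.486/0.486) = 0.00000

D_KL(Q||P) = 0.57214 - 0.20155 + 0.00000 = 0.37059 ≈ 0.3706 bits

These ARE equal here. Q is P with outcomes relabeled (Q(1) = P(2), Q(2) = P(1)) by a relabeling that is its own inverse, so the two sums contain exactly the same terms in a different order. This is a special case — KL divergence is not symmetric in general: D_KL(P||Q) ≠ D_KL(Q||P) for most P, Q.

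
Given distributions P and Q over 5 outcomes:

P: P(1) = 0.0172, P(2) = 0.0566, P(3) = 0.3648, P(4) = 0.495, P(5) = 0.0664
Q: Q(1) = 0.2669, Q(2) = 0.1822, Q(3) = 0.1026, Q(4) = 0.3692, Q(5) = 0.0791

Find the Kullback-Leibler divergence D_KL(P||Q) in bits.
0.6967 bits

D_KL(P||Q) = Σ P(x) log₂(P(x)/Q(x))

Computing term by term:
  P(1)·log₂(P(1)/Q(1)) = 0.0172·log₂(0.0172/0.2669) = -0.06804
  P(2)·log₂(P(2)/Q(2)) = 0.0566·log₂(0.0566/0.1822) = -0.09546
  P(3)·log₂(P(3)/Q(3)) = 0.3648·log₂(0.3648/0.1026) = 0.66761
  P(4)·log₂(P(4)/Q(4)) = 0.495·log₂(0.495/0.3692) = 0.20940
  P(5)·log₂(P(5)/Q(5)) = 0.0664·log₂(0.0664/0.0791) = -0.01677

D_KL(P||Q) = -0.06804 - 0.09546 + 0.66761 + 0.20940 - 0.01677 = 0.69674 ≈ 0.6967 bits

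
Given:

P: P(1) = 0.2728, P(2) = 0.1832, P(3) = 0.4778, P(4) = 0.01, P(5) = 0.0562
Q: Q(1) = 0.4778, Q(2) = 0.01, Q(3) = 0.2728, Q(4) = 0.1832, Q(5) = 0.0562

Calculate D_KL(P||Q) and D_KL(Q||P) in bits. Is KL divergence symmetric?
D_KL(P||Q) = 0.8924 bits, D_KL(Q||P) = 0.8924 bits. The two values coincide for this particular pair, but no — KL divergence is not symmetric in general.

D_KL(P||Q) = Σ P(x) log₂(P(x)/Q(x))

Computing term by term:
  P(1)·log₂(P(1)/Q(1)) = 0.2728·log₂(0.2728/0.4778) = -0.22058
  P(2)·log₂(P(2)/Q(2)) = 0.1832·log₂(0.1832/0.01) = 0.76859
  P(3)·log₂(P(3)/Q(3)) = 0.4778·log₂(0.4778/0.2728) = 0.38633
  P(4)·log₂(P(4)/Q(4)) = 0.01·log₂(0.01/0.1832) = -0.04195
  P(5)·log₂(P(5)/Q(5)) = 0.0562·log₂(0.0562/0.0562) = 0.00000

D_KL(P||Q) = -0.22058 + 0.76859 + 0.38633 - 0.04195 + 0.00000 = 0.89239 ≈ 0.8924 bits

D_KL(Q||P) = Σ Q(x) log₂(Q(x)/P(x))

Computing term by term:
  Q(1)·log₂(Q(1)/P(1)) = 0.4778·log₂(0.4778/0.2728) = 0.38633
  Q(2)·log₂(Q(2)/P(2)) = 0.01·log₂(0.01/0.1832) = -0.04195
  Q(3)·log₂(Q(3)/P(3)) = 0.2728·log₂(0.2728/0.4778) = -0.22058
  Q(4)·log₂(Q(4)/P(4)) = 0.1832·log₂(0.1832/0.01) = 0.76859
  Q(5)·log₂(Q(5)/P(5)) = 0.0562·log₂(0.0562/0.0562) = 0.00000

D_KL(Q||P) = 0.38633 - 0.04195 - 0.22058 + 0.76859 + 0.00000 = 0.89239 ≈ 0.8924 bits

These ARE equal here. Q is P with outcomes relabeled (Q(1) = P(3), Q(2) = P(4), Q(3) = P(1), Q(4) = P(2)) by a relabeling that is its own inverse, so the two sums contain exactly the same terms in a different order. This is a special case — KL divergence is not symmetric in general: D_KL(P||Q) ≠ D_KL(Q||P) for most P, Q.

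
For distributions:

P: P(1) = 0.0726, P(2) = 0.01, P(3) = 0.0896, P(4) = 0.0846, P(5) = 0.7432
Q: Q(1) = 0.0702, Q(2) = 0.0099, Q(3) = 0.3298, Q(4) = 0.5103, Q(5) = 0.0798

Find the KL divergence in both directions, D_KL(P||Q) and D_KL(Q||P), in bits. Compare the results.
D_KL(P||Q) = 2.0085 bits, D_KL(Q||P) = 1.6826 bits. D_KL(P||Q) is larger than D_KL(Q||P) by 0.3259 bits; the two directions differ.

D_KL(P||Q) = Σ P(x) log₂(P(x)/Q(x))

Computing term by term:
  P(1)·log₂(P(1)/Q(1)) = 0.0726·log₂(0.0726/0.0702) = 0.00352
  P(2)·log₂(P(2)/Q(2)) = 0.01·log₂(0.01/0.0099) = 0.00014
  P(3)·log₂(P(3)/Q(3)) = 0.0896·log₂(0.0896/0.3298) = -0.16845
  P(4)·log₂(P(4)/Q(4)) = 0.0846·log₂(0.0846/0.5103) = -0.21934
  P(5)·log₂(P(5)/Q(5)) = 0.7432·log₂(0.7432/0.0798) = 2.39258

D_KL(P||Q) = 0.00352 + 0.00014 - 0.16845 - 0.21934 + 2.39258 = 2.00845 ≈ 2.0085 bits

D_KL(Q||P) = Σ Q(x) log₂(Q(x)/P(x))

Computing term by term:
  Q(1)·log₂(Q(1)/P(1)) = 0.0702·log₂(0.0702/0.0726) = -0.00340
  Q(2)·log₂(Q(2)/P(2)) = 0.0099·log₂(0.0099/0.01) = -0.00014
  Q(3)·log₂(Q(3)/P(3)) = 0.3298·log₂(0.3298/0.0896) = 0.62003
  Q(4)·log₂(Q(4)/P(4)) = 0.5103·log₂(0.5103/0.0846) = 1.32301
  Q(5)·log₂(Q(5)/P(5)) = 0.0798·log₂(0.0798/0.7432) = -0.25690

D_KL(Q||P) = -0.00340 - 0.00014 + 0.62003 + 1.32301 - 0.25690 = 1.68260 ≈ 1.6826 bits

These are NOT equal (difference: 0.3259 bits). KL divergence is asymmetric: D_KL(P||Q) ≠ D_KL(Q||P) in general.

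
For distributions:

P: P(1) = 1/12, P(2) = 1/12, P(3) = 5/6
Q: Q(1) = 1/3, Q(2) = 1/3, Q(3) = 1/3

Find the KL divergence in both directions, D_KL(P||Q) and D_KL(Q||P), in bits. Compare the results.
D_KL(P||Q) = 0.7683 bits, D_KL(Q||P) = 0.8927 bits. D_KL(Q||P) is larger than D_KL(P||Q) by 0.1244 bits; the two directions differ.

D_KL(P||Q) = Σ P(x) log₂(P(x)/Q(x))

Computing term by term:
  P(1)·log₂(P(1)/Q(1)) = (1/12)·log₂((1/12)/(1/3)) = -0.16667
  P(2)·log₂(P(2)/Q(2)) = (1/12)·log₂((1/12)/(1/3)) = -0.16667
  P(3)·log₂(P(3)/Q(3)) = (5/6)·log₂((5/6)/(1/3)) = 1.10161

D_KL(P||Q) = -0.16667 - 0.16667 + 1.10161 = 0.76827 ≈ 0.7683 bits

D_KL(Q||P) = Σ Q(x) log₂(Q(x)/P(x))

Computing term by term:
  Q(1)·log₂(Q(1)/P(1)) = (1/3)·log₂((1/3)/(1/12)) = 0.66667
  Q(2)·log₂(Q(2)/P(2)) = (1/3)·log₂((1/3)/(1/12)) = 0.66667
  Q(3)·log₂(Q(3)/P(3)) = (1/3)·log₂((1/3)/(5/6)) = -0.44064

D_KL(Q||P) = 0.66667 + 0.66667 - 0.44064 = 0.89270 ≈ 0.8927 bits

These are NOT equal (difference: 0.1244 bits). KL divergence is asymmetric: D_KL(P||Q) ≠ D_KL(Q||P) in general.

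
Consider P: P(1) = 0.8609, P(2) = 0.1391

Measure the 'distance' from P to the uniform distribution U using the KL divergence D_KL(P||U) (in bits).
0.4181 bits

U(i) = 1/2 for all i

D_KL(P||U) = Σ P(x) log₂(P(x) / (1/2))
           = Σ P(x) log₂(P(x)) + log₂(2)
           = log₂(2) - H(P)

H(P) = -Σ P(x) log₂(P(x)):
  -P(1)·log₂(P(1)) = -(0.8609)·log₂(0.8609) = 0.18603
  -P(2)·log₂(P(2)) = -(0.1391)·log₂(0.1391) = 0.39585
H(P) = 0.18603 + 0.39585 = 0.58188 bits

log₂(2) = 1.00000 bits

D_KL(P||U) = 1.00000 - 0.58188 = 0.41812 ≈ 0.4181 bits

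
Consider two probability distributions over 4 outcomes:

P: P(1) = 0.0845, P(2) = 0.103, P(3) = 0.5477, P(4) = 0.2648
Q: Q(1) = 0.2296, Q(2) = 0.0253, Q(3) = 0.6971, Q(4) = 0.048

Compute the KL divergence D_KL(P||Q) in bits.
0.5486 bits

D_KL(P||Q) = Σ P(x) log₂(P(x)/Q(x))

Computing term by term:
  P(1)·log₂(P(1)/Q(1)) = 0.0845·log₂(0.0845/0.2296) = -0.12186
  P(2)·log₂(P(2)/Q(2)) = 0.103·log₂(0.103/0.0253) = 0.20862
  P(3)·log₂(P(3)/Q(3)) = 0.5477·log₂(0.5477/0.6971) = -0.19059
  P(4)·log₂(P(4)/Q(4)) = 0.2648·log₂(0.2648/0.048) = 0.65241

D_KL(P||Q) = -0.12186 + 0.20862 - 0.19059 + 0.65241 = 0.54858 ≈ 0.5486 bits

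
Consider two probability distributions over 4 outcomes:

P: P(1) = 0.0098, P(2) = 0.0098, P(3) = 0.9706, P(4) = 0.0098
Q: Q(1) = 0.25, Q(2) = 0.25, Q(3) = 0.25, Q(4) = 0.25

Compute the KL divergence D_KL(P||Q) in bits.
1.7620 bits

D_KL(P||Q) = Σ P(x) log₂(P(x)/Q(x))

Computing term by term:
  P(1)·log₂(P(1)/Q(1)) = 0.0098·log₂(0.0098/0.25) = -0.04580
  P(2)·log₂(P(2)/Q(2)) = 0.0098·log₂(0.0098/0.25) = -0.04580
  P(3)·log₂(P(3)/Q(3)) = 0.9706·log₂(0.9706/0.25) = 1.89941
  P(4)·log₂(P(4)/Q(4)) = 0.0098·log₂(0.0098/0.25) = -0.04580

D_KL(P||Q) = -0.04580 - 0.04580 + 1.89941 - 0.04580 = 1.76201 ≈ 1.7620 bits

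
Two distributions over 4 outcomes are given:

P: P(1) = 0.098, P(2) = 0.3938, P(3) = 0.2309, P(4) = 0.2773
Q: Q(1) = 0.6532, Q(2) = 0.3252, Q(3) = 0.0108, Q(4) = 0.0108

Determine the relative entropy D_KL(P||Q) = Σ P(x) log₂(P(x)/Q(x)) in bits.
2.1591 bits

D_KL(P||Q) = Σ P(x) log₂(P(x)/Q(x))

Computing term by term:
  P(1)·log₂(P(1)/Q(1)) = 0.098·log₂(0.098/0.6532) = -0.26819
  P(2)·log₂(P(2)/Q(2)) = 0.3938·log₂(0.3938/0.3252) = 0.10874
  P(3)·log₂(P(3)/Q(3)) = 0.2309·log₂(0.2309/0.0108) = 1.02015
  P(4)·log₂(P(4)/Q(4)) = 0.2773·log₂(0.2773/0.0108) = 1.29841

D_KL(P||Q) = -0.26819 + 0.10874 + 1.02015 + 1.29841 = 2.15911 ≈ 2.1591 bits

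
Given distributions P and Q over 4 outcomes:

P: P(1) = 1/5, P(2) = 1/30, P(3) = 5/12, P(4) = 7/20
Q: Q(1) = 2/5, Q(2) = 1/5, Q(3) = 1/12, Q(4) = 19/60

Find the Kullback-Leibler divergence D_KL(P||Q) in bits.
0.7318 bits

D_KL(P||Q) = Σ P(x) log₂(P(x)/Q(x))

Computing term by term:
  P(1)·log₂(P(1)/Q(1)) = (1/5)·log₂((1/5)/(2/5)) = -0.20000
  P(2)·log₂(P(2)/Q(2)) = (1/30)·log₂((1/30)/(1/5)) = -0.08617
  P(3)·log₂(P(3)/Q(3)) = (5/12)·log₂((5/12)/(1/12)) = 0.96747
  P(4)·log₂(P(4)/Q(4)) = (7/20)·log₂((7/20)/(19/60)) = 0.05054

D_KL(P||Q) = -0.20000 - 0.08617 + 0.96747 + 0.05054 = 0.73184 ≈ 0.7318 bits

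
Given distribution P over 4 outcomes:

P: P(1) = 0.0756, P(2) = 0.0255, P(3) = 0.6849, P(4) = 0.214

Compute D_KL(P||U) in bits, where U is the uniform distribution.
0.7334 bits

U(i) = 1/4 for all i

D_KL(P||U) = Σ P(x) log₂(P(x) / (1/4))
           = Σ P(x) log₂(P(x)) + log₂(4)
           = log₂(4) - H(P)

H(P) = -Σ P(x) log₂(P(x)):
  -P(1)·log₂(P(1)) = -(0.0756)·log₂(0.0756) = 0.28165
  -P(2)·log₂(P(2)) = -(0.0255)·log₂(0.0255) = 0.13498
  -P(3)·log₂(P(3)) = -(0.6849)·log₂(0.6849) = 0.37398
  -P(4)·log₂(P(4)) = -(0.214)·log₂(0.214) = 0.47600
H(P) = 0.28165 + 0.13498 + 0.37398 + 0.47600 = 1.26661 bits

log₂(4) = 2.00000 bits

D_KL(P||U) = 2.00000 - 1.26661 = 0.73339 ≈ 0.7334 bits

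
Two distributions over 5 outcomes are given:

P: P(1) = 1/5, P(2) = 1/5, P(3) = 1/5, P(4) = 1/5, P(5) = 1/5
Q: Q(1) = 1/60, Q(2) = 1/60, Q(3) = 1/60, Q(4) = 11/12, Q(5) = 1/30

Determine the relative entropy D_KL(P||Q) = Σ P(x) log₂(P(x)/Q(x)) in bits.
2.2287 bits

D_KL(P||Q) = Σ P(x) log₂(P(x)/Q(x))

Computing term by term:
  P(1)·log₂(P(1)/Q(1)) = (1/5)·log₂((1/5)/(1/60)) = 0.71699
  P(2)·log₂(P(2)/Q(2)) = (1/5)·log₂((1/5)/(1/60)) = 0.71699
  P(3)·log₂(P(3)/Q(3)) = (1/5)·log₂((1/5)/(1/60)) = 0.71699
  P(4)·log₂(P(4)/Q(4)) = (1/5)·log₂((1/5)/(11/12)) = -0.43928
  P(5)·log₂(P(5)/Q(5)) = (1/5)·log₂((1/5)/(1/30)) = 0.51699

D_KL(P||Q) = 0.71699 + 0.71699 + 0.71699 - 0.43928 + 0.51699 = 2.22868 ≈ 2.2287 bits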